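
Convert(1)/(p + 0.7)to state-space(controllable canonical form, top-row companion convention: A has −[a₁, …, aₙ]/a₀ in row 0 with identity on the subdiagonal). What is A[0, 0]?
Reachable canonical form for den = p + 0.7: top row of A = -[a₁,a₂,...,aₙ]/a₀, ones on the subdiagonal, zeros elsewhere.
A = [[-0.7]].
A[0,0] = -0.7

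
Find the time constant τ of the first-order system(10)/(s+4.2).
First-order system: τ = -1/pole. Pole = -4.2. τ = -1/(-4.2) = 0.2381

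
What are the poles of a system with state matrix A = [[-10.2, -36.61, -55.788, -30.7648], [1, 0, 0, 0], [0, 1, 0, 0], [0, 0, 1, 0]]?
Eigenvalues solve det(λI - A) = 0.
Characteristic polynomial: λ^4 + 10.2*λ^3 + 36.61*λ^2 + 55.788*λ + 30.7648 = 0.
Factor: (λ + 4.4)(λ + 2.3)(λ + 1.6)(λ + 1.9) = 0.
Roots: -1.6, -1.9, -2.3, -4.4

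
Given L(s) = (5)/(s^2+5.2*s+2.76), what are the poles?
Set denominator = 0: s^2 + 5.2*s + 2.76 = (s + 4.6)(s + 0.6) = 0 → Poles: -0.6, -4.6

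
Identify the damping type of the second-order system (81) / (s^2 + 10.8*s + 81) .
Standard form: ωn²/(s²+2ζωn·s+ωn²) gives ωn=9, ζ=0.6.
Underdamped (ζ = 0.6 < 1)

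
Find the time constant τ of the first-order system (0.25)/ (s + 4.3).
First-order system: τ = -1/pole. Pole = -4.3. τ = -1/(-4.3) = 0.2326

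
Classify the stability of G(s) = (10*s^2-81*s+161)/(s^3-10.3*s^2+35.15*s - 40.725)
Denominator: s^3 - 10.3*s^2 + 35.15*s - 40.725 = (s - 4.5)(s^2 - 5.8*s + 9.05). Poles: 2.9 + 0.8j, 2.9 - 0.8j, 4.5. Unstable (3 pole(s) in RHP)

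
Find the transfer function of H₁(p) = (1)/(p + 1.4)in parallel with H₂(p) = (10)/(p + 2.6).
Parallel: H = H₁ + H₂ = (n₁·d₂ + n₂·d₁)/(d₁·d₂).
n₁·d₂ = p + 2.6. n₂·d₁ = 10*p + 14. Sum = 11*p + 16.6. d₁·d₂ = p^2 + 4*p + 3.64.
H(p) = (11*p + 16.6)/(p^2 + 4*p + 3.64)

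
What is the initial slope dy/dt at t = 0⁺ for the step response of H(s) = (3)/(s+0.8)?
IVT: y'(0⁺) = lim_{s→∞} s²·Y(s) = lim_{s→∞} s·H(s).
deg(num) = 0, deg(den) = 1, relative degree = 1, so s·H(s) → (leading num)/(leading den) = 3/1 = 3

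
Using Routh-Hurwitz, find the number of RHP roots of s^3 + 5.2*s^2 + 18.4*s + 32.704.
Routh array:
s^3: [1, 18.4]; s^2: [5.2, 32.704]; s^1: [12.1108]; s^0: [32.704]
First column: [1, 5.2, 12.1108, 32.704]. Sign changes = RHP roots = 0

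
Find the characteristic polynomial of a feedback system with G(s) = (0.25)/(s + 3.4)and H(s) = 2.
Characteristic poly = G_den * H_den + G_num * H_num = (s + 3.4) + (0.5) = s + 3.9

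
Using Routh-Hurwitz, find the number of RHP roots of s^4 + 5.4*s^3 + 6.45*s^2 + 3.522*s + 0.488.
Routh array:
s^4: [1, 6.45, 0.488]; s^3: [5.4, 3.522]; s^2: [5.79778, 0.488]; s^1: [3.06748]; s^0: [0.488]
First column: [1, 5.4, 5.79778, 3.06748, 0.488]. Sign changes = RHP roots = 0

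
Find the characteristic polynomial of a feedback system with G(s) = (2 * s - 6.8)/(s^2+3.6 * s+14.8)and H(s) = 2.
Characteristic poly = G_den * H_den + G_num * H_num = (s^2 + 3.6*s + 14.8) + (4*s - 13.6) = s^2 + 7.6*s + 1.2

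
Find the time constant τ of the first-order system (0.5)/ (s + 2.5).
First-order system: τ = -1/pole. Pole = -2.5. τ = -1/(-2.5) = 0.4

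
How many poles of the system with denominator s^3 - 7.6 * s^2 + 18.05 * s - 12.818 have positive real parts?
s^3 - 7.6*s^2 + 18.05*s - 12.818 = (s - 1.3)(s - 2.9)(s - 3.4). Poles: 1.3, 2.9, 3.4. RHP poles (Re>0): 3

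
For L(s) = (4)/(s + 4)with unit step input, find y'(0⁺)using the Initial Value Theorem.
IVT: y'(0⁺) = lim_{s→∞} s²·Y(s) = lim_{s→∞} s·L(s).
deg(num) = 0, deg(den) = 1, relative degree = 1, so s·L(s) → (leading num)/(leading den) = 4/1 = 4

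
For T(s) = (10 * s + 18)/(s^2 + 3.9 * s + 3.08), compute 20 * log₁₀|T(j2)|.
Substitute s = j*2: T(j2) = 2.26047 - 2.57431j.
|T(j2)| = sqrt(Re² + Im²) = 3.426.
20*log₁₀(3.426) = 10.70 dB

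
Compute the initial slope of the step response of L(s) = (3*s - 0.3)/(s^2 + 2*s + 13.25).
IVT: y'(0⁺) = lim_{s→∞} s²·Y(s) = lim_{s→∞} s·L(s).
deg(num) = 1, deg(den) = 2, relative degree = 1, so s·L(s) → (leading num)/(leading den) = 3/1 = 3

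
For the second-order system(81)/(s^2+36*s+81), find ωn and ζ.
Standard form: ωn²/(s²+2ζωn·s+ωn²).
const=81=ωn² → ωn=9, s coeff=36=2ζωn → ζ=2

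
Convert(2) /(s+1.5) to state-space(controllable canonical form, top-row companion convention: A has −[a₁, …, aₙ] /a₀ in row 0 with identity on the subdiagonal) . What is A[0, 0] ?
Reachable canonical form for den = s + 1.5: top row of A = -[a₁,a₂,...,aₙ]/a₀, ones on the subdiagonal, zeros elsewhere.
A = [[-1.5]].
A[0,0] = -1.5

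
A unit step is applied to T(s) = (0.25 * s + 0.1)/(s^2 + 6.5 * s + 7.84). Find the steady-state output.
FVT: lim_{t→∞} y(t) = lim_{s→0} s*Y(s) where Y(s) = T(s)/s.
= lim_{s→0} T(s) = T(0) = num(0)/den(0) = 0.1/7.84 = 0.01276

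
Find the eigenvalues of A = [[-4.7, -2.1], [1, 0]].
Eigenvalues solve det(λI - A) = 0.
Characteristic polynomial: λ^2 + 4.7*λ + 2.1 = 0.
Factor: (λ + 4.2)(λ + 0.5) = 0.
Roots: -0.5, -4.2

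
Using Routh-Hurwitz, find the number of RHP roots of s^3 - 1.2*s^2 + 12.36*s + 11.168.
Routh array:
s^3: [1, 12.36]; s^2: [-1.2, 11.168]; s^1: [21.6667]; s^0: [11.168]
First column: [1, -1.2, 21.6667, 11.168]. Sign changes = RHP roots = 2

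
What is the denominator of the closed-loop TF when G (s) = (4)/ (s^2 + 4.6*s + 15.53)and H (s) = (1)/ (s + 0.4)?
Characteristic poly = G_den * H_den + G_num * H_num = (s^3 + 5*s^2 + 17.37*s + 6.212) + (4) = s^3 + 5*s^2 + 17.37*s + 10.212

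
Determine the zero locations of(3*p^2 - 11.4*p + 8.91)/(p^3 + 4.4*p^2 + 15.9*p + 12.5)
Set numerator = 0: 3*p^2 - 11.4*p + 8.91 = 3*(p - 1.1)(p - 2.7) = 0 → Zeros: 1.1, 2.7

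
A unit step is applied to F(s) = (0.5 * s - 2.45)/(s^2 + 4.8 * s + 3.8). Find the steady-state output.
FVT: lim_{t→∞} y(t) = lim_{s→0} s*Y(s) where Y(s) = F(s)/s.
= lim_{s→0} F(s) = F(0) = num(0)/den(0) = -2.45/3.8 = -0.6447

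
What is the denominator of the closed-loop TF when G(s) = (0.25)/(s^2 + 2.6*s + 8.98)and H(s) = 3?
Characteristic poly = G_den * H_den + G_num * H_num = (s^2 + 2.6*s + 8.98) + (0.75) = s^2 + 2.6*s + 9.73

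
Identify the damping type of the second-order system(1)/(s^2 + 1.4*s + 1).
Standard form: ωn²/(s²+2ζωn·s+ωn²) gives ωn=1, ζ=0.7.
Underdamped (ζ = 0.7 < 1)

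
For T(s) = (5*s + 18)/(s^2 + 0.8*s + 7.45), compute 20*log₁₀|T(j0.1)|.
Substitute s = j*0.1: T(j0.1) = 2.4198 + 0.041185j.
|T(j0.1)| = sqrt(Re² + Im²) = 2.42.
20*log₁₀(2.42) = 7.68 dB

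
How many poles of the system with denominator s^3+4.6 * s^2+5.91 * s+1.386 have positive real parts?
s^3 + 4.6*s^2 + 5.91*s + 1.386 = (s + 2.1)(s + 0.3)(s + 2.2). Poles: -0.3, -2.1, -2.2. RHP poles (Re>0): 0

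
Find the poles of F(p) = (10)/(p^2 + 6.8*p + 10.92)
Set denominator = 0: p^2 + 6.8*p + 10.92 = (p + 4.2)(p + 2.6) = 0 → Poles: -2.6, -4.2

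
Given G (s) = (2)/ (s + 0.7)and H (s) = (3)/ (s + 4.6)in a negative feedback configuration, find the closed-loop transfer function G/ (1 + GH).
Closed-loop T = G/(1+GH).
Numerator: G_num * H_den = 2*s + 9.2.
Denominator: G_den * H_den + G_num * H_num = (s^2 + 5.3*s + 3.22) + (6) = s^2 + 5.3*s + 9.22.
T(s) = (2*s + 9.2)/(s^2 + 5.3*s + 9.22)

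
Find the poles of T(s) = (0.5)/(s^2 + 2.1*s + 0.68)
Set denominator = 0: s^2 + 2.1*s + 0.68 = (s + 0.4)(s + 1.7) = 0 → Poles: -0.4, -1.7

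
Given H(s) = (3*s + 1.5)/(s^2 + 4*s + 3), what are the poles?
Set denominator = 0: s^2 + 4*s + 3 = (s + 3)(s + 1) = 0 → Poles: -1, -3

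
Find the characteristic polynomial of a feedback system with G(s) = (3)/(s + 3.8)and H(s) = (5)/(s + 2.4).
Characteristic poly = G_den * H_den + G_num * H_num = (s^2 + 6.2*s + 9.12) + (15) = s^2 + 6.2*s + 24.12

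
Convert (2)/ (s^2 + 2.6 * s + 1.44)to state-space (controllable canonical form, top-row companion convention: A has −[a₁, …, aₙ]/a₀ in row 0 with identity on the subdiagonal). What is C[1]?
Reachable canonical form: C = numerator coefficients (right-aligned, zero-padded to length n).
num = 2, C = [[0, 2]].
C[1] = 2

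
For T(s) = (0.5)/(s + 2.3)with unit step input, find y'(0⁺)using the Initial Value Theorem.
IVT: y'(0⁺) = lim_{s→∞} s²·Y(s) = lim_{s→∞} s·T(s).
deg(num) = 0, deg(den) = 1, relative degree = 1, so s·T(s) → (leading num)/(leading den) = 0.5/1 = 0.5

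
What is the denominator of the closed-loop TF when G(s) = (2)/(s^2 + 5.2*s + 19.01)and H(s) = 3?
Characteristic poly = G_den * H_den + G_num * H_num = (s^2 + 5.2*s + 19.01) + (6) = s^2 + 5.2*s + 25.01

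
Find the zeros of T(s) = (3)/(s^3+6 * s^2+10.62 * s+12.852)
Numerator is a nonzero constant (3) → Zeros: none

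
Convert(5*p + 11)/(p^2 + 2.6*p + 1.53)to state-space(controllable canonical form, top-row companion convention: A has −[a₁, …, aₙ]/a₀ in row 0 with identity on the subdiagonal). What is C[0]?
Reachable canonical form: C = numerator coefficients (right-aligned, zero-padded to length n).
num = 5*p + 11, C = [[5, 11]].
C[0] = 5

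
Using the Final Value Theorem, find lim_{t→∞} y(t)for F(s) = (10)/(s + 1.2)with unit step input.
FVT: lim_{t→∞} y(t) = lim_{s→0} s*Y(s) where Y(s) = F(s)/s.
= lim_{s→0} F(s) = F(0) = num(0)/den(0) = 10/1.2 = 8.333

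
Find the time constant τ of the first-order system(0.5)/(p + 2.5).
First-order system: τ = -1/pole. Pole = -2.5. τ = -1/(-2.5) = 0.4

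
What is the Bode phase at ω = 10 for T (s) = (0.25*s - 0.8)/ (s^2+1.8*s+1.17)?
Substitute s = j*10: T(j10) = 0.0122941 - 0.0230568j.
∠T(j10) = atan2(Im, Re) = atan2(-0.0230568, 0.0122941) = -61.93°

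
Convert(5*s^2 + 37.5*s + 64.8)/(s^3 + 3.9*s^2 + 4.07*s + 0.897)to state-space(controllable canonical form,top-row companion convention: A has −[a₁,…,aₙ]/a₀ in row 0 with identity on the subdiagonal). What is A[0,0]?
Reachable canonical form for den = s^3 + 3.9*s^2 + 4.07*s + 0.897: top row of A = -[a₁,a₂,...,aₙ]/a₀, ones on the subdiagonal, zeros elsewhere.
A = [[-3.9, -4.07, -0.897], [1, 0, 0], [0, 1, 0]].
A[0,0] = -3.9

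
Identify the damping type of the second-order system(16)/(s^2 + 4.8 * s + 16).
Standard form: ωn²/(s²+2ζωn·s+ωn²) gives ωn=4, ζ=0.6.
Underdamped (ζ = 0.6 < 1)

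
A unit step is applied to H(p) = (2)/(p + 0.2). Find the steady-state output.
FVT: lim_{t→∞} y(t) = lim_{p→0} p*Y(p) where Y(p) = H(p)/p.
= lim_{p→0} H(p) = H(0) = num(0)/den(0) = 2/0.2 = 10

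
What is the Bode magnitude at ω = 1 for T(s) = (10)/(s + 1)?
Substitute s = j*1: T(j1) = 5 - 5j.
|T(j1)| = sqrt(Re² + Im²) = 7.071.
20*log₁₀(7.071) = 16.99 dB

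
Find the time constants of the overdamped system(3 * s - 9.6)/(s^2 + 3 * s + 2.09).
Overdamped: real poles at -1.9, -1.1. τ = -1/pole → τ₁ = 0.5263, τ₂ = 0.9091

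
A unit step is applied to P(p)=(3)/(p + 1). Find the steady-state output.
FVT: lim_{t→∞} y(t) = lim_{p→0} p*Y(p) where Y(p) = P(p)/p.
= lim_{p→0} P(p) = P(0) = num(0)/den(0) = 3/1 = 3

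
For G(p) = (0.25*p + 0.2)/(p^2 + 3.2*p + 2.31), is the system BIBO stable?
Denominator: p^2 + 3.2*p + 2.31 = (p + 2.1)(p + 1.1). Poles: -1.1, -2.1. All Re(p)<0: Yes (stable)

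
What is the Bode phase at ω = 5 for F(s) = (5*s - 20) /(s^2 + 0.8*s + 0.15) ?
Substitute s = j*5: F(j5) = 0.94235 - 0.85435j.
∠F(j5) = atan2(Im, Re) = atan2(-0.85435, 0.94235) = -42.20°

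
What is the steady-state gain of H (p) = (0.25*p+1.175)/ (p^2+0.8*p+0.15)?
DC gain = H(0) = num(0)/den(0) = 1.175/0.15 = 7.833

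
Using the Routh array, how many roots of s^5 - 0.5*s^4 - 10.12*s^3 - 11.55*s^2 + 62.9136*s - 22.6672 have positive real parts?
Routh array:
s^5: [1, -10.12, 62.9136]; s^4: [-0.5, -11.55, -22.6672]; s^3: [-33.22, 17.5792]; s^2: [-11.8146, -22.6672]; s^1: [81.3143]; s^0: [-22.6672]
First column: [1, -0.5, -33.22, -11.8146, 81.3143, -22.6672]. Sign changes = RHP roots = 3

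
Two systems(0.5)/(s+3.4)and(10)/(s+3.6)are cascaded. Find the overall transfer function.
Series: H = H₁ · H₂ = (n₁·n₂)/(d₁·d₂).
Num: n₁·n₂ = 5. Den: d₁·d₂ = s^2 + 7*s + 12.24.
H(s) = (5)/(s^2 + 7*s + 12.24)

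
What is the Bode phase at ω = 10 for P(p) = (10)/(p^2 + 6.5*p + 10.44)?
Substitute p = j*10: P(j10) = -0.0731341 - 0.0530786j.
∠P(j10) = atan2(Im, Re) = atan2(-0.0530786, -0.0731341) = -144.03°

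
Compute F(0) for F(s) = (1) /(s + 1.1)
DC gain = F(0) = num(0)/den(0) = 1/1.1 = 0.9091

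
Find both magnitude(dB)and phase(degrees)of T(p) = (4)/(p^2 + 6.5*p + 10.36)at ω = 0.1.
Substitute p = j*0.1: T(j0.1) = 0.384955 - 0.0241759j.
|T| = 20*log₁₀(sqrt(Re²+Im²)) = -8.27 dB.
∠T = atan2(Im, Re) = -3.59°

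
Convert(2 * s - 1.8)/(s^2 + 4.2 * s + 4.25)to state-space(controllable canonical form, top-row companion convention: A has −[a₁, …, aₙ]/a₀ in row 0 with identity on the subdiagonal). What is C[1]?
Reachable canonical form: C = numerator coefficients (right-aligned, zero-padded to length n).
num = 2*s - 1.8, C = [[2, -1.8]].
C[1] = -1.8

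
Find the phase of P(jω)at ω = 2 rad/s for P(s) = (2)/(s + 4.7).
Substitute s = j*2: P(j2) = 0.360291 - 0.153315j.
∠P(j2) = atan2(Im, Re) = atan2(-0.153315, 0.360291) = -23.05°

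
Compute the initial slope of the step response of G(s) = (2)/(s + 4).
IVT: y'(0⁺) = lim_{s→∞} s²·Y(s) = lim_{s→∞} s·G(s).
deg(num) = 0, deg(den) = 1, relative degree = 1, so s·G(s) → (leading num)/(leading den) = 2/1 = 2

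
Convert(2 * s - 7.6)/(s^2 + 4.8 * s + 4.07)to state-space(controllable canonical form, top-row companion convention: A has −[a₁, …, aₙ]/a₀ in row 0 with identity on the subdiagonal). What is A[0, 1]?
Reachable canonical form for den = s^2 + 4.8*s + 4.07: top row of A = -[a₁,a₂,...,aₙ]/a₀, ones on the subdiagonal, zeros elsewhere.
A = [[-4.8, -4.07], [1, 0]].
A[0,1] = -4.07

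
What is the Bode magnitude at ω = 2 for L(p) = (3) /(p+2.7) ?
Substitute p = j*2: L(j2) = 0.717449 - 0.531444j.
|L(j2)| = sqrt(Re² + Im²) = 0.8928.
20*log₁₀(0.8928) = -0.98 dB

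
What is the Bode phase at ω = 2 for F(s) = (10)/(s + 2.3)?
Substitute s = j*2: F(j2) = 2.47578 - 2.15285j.
∠F(j2) = atan2(Im, Re) = atan2(-2.15285, 2.47578) = -41.01°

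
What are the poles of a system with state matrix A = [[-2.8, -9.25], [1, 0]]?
Eigenvalues solve det(λI - A) = 0.
Characteristic polynomial: λ^2 + 2.8*λ + 9.25 = 0.
Roots: -1.4 + 2.7j, -1.4 - 2.7j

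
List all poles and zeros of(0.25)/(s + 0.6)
Set denominator = 0: s + 0.6 = 0 → Poles: -0.6
Numerator is a nonzero constant (0.25) → Zeros: none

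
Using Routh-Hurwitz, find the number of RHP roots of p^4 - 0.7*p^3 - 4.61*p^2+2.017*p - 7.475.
Routh array:
p^4: [1, -4.61, -7.475]; p^3: [-0.7, 2.017]; p^2: [-1.72857, -7.475]; p^1: [5.04407]; p^0: [-7.475]
First column: [1, -0.7, -1.72857, 5.04407, -7.475]. Sign changes = RHP roots = 3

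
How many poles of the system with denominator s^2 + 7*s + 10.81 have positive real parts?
s^2 + 7*s + 10.81 = (s + 4.7)(s + 2.3). Poles: -2.3, -4.7. RHP poles (Re>0): 0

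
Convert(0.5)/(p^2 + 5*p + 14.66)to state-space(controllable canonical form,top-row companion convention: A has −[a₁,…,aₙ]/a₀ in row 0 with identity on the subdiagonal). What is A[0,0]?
Reachable canonical form for den = p^2 + 5*p + 14.66: top row of A = -[a₁,a₂,...,aₙ]/a₀, ones on the subdiagonal, zeros elsewhere.
A = [[-5, -14.66], [1, 0]].
A[0,0] = -5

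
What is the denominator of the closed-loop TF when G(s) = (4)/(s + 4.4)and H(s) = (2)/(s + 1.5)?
Characteristic poly = G_den * H_den + G_num * H_num = (s^2 + 5.9*s + 6.6) + (8) = s^2 + 5.9*s + 14.6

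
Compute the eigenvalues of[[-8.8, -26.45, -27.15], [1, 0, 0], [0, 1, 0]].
Eigenvalues solve det(λI - A) = 0.
Characteristic polynomial: λ^3 + 8.8*λ^2 + 26.45*λ + 27.15 = 0.
Factor: (λ + 3)(λ^2 + 5.8*λ + 9.05) = 0.
Roots: -2.9 + 0.8j, -2.9 - 0.8j, -3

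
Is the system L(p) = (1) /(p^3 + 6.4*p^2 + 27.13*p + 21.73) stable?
Denominator: p^3 + 6.4*p^2 + 27.13*p + 21.73 = (p + 1)(p^2 + 5.4*p + 21.73). Poles: -1, -2.7 + 3.8j, -2.7 - 3.8j. All Re(p)<0: Yes (stable)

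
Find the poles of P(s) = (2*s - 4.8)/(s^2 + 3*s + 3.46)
Set denominator = 0: s^2 + 3*s + 3.46 = 0 → Poles: -1.5 + 1.1j, -1.5 - 1.1j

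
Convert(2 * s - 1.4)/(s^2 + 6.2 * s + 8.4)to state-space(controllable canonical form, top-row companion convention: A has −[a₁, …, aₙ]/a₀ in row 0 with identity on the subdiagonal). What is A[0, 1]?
Reachable canonical form for den = s^2 + 6.2*s + 8.4: top row of A = -[a₁,a₂,...,aₙ]/a₀, ones on the subdiagonal, zeros elsewhere.
A = [[-6.2, -8.4], [1, 0]].
A[0,1] = -8.4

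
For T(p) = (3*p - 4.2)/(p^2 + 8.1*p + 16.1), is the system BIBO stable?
Denominator: p^2 + 8.1*p + 16.1 = (p + 4.6)(p + 3.5). Poles: -3.5, -4.6. All Re(p)<0: Yes (stable)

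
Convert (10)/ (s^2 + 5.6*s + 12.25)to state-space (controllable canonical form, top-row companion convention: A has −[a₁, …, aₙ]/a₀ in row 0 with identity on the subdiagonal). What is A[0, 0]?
Reachable canonical form for den = s^2 + 5.6*s + 12.25: top row of A = -[a₁,a₂,...,aₙ]/a₀, ones on the subdiagonal, zeros elsewhere.
A = [[-5.6, -12.25], [1, 0]].
A[0,0] = -5.6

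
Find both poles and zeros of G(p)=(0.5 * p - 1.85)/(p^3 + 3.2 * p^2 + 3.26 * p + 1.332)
Set denominator = 0: p^3 + 3.2*p^2 + 3.26*p + 1.332 = (p + 1.8)(p^2 + 1.4*p + 0.74) = 0 → Poles: -0.7 + 0.5j, -0.7 - 0.5j, -1.8
Set numerator = 0: 0.5*p - 1.85 = 0 → Zeros: 3.7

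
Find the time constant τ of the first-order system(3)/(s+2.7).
First-order system: τ = -1/pole. Pole = -2.7. τ = -1/(-2.7) = 0.3704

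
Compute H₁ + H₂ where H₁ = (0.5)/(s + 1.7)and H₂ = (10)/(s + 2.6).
Parallel: H = H₁ + H₂ = (n₁·d₂ + n₂·d₁)/(d₁·d₂).
n₁·d₂ = 0.5*s + 1.3. n₂·d₁ = 10*s + 17. Sum = 10.5*s + 18.3. d₁·d₂ = s^2 + 4.3*s + 4.42.
H(s) = (10.5*s + 18.3)/(s^2 + 4.3*s + 4.42)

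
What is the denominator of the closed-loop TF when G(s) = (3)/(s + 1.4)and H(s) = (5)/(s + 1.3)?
Characteristic poly = G_den * H_den + G_num * H_num = (s^2 + 2.7*s + 1.82) + (15) = s^2 + 2.7*s + 16.82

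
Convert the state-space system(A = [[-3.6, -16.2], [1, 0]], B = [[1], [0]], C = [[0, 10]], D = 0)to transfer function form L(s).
L(s) = C(sI - A)⁻¹B + D.
Characteristic polynomial det(sI - A) = s^2 + 3.6*s + 16.2.
Numerator from C·adj(sI-A)·B + D·det(sI-A) = 10.
L(s) = (10)/(s^2 + 3.6*s + 16.2)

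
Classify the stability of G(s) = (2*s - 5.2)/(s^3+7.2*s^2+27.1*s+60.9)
Denominator: s^3 + 7.2*s^2 + 27.1*s + 60.9 = (s + 4.2)(s^2 + 3*s + 14.5). Poles: -1.5 + 3.5j, -1.5 - 3.5j, -4.2. Stable (all poles in LHP)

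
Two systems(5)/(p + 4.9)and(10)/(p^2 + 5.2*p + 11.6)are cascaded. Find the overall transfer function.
Series: H = H₁ · H₂ = (n₁·n₂)/(d₁·d₂).
Num: n₁·n₂ = 50. Den: d₁·d₂ = p^3 + 10.1*p^2 + 37.08*p + 56.84.
H(p) = (50)/(p^3 + 10.1*p^2 + 37.08*p + 56.84)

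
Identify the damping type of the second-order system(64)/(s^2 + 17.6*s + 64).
Standard form: ωn²/(s²+2ζωn·s+ωn²) gives ωn=8, ζ=1.1.
Overdamped (ζ = 1.1 > 1)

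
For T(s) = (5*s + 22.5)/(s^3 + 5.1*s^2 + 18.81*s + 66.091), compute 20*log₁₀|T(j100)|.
Substitute s = j*100: T(j100) = -0.000500789 - 3.01278e-06j.
|T(j100)| = sqrt(Re² + Im²) = 0.0005008.
20*log₁₀(0.0005008) = -66.01 dB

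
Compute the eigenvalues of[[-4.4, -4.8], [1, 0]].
Eigenvalues solve det(λI - A) = 0.
Characteristic polynomial: λ^2 + 4.4*λ + 4.8 = 0.
Factor: (λ + 2)(λ + 2.4) = 0.
Roots: -2, -2.4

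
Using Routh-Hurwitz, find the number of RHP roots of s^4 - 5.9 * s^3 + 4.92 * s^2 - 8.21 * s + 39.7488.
Routh array:
s^4: [1, 4.92, 39.7488]; s^3: [-5.9, -8.21]; s^2: [3.52847, 39.7488]; s^1: [58.2544]; s^0: [39.7488]
First column: [1, -5.9, 3.52847, 58.2544, 39.7488]. Sign changes = RHP roots = 2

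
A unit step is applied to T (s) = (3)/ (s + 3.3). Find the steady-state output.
FVT: lim_{t→∞} y(t) = lim_{s→0} s*Y(s) where Y(s) = T(s)/s.
= lim_{s→0} T(s) = T(0) = num(0)/den(0) = 3/3.3 = 0.9091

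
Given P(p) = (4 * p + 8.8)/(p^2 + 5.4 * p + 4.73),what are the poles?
Set denominator = 0: p^2 + 5.4*p + 4.73 = (p + 1.1)(p + 4.3) = 0 → Poles: -1.1, -4.3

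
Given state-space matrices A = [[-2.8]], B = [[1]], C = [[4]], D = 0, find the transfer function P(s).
P(s) = C(sI - A)⁻¹B + D.
Characteristic polynomial det(sI - A) = s + 2.8.
Numerator from C·adj(sI-A)·B + D·det(sI-A) = 4.
P(s) = (4)/(s + 2.8)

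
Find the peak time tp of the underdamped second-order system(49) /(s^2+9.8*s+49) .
Standard form: ωn²/(s²+2ζωn·s+ωn²) → ωn = 7, ζ = 0.7.
ωd = ωn·√(1-ζ²) = 7·√(1-0.7²) = 4.999.
tp = π/ωd = π/4.999 = 0.6284 s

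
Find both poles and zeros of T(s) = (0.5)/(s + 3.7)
Set denominator = 0: s + 3.7 = 0 → Poles: -3.7
Numerator is a nonzero constant (0.5) → Zeros: none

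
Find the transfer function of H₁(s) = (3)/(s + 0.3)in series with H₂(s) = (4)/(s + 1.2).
Series: H = H₁ · H₂ = (n₁·n₂)/(d₁·d₂).
Num: n₁·n₂ = 12. Den: d₁·d₂ = s^2 + 1.5*s + 0.36.
H(s) = (12)/(s^2 + 1.5*s + 0.36)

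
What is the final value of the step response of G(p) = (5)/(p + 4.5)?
FVT: lim_{t→∞} y(t) = lim_{p→0} p*Y(p) where Y(p) = G(p)/p.
= lim_{p→0} G(p) = G(0) = num(0)/den(0) = 5/4.5 = 1.111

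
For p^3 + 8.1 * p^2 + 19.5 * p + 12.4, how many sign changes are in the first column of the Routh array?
Routh array:
p^3: [1, 19.5]; p^2: [8.1, 12.4]; p^1: [17.9691]; p^0: [12.4]
First column: [1, 8.1, 17.9691, 12.4]. Sign changes = 0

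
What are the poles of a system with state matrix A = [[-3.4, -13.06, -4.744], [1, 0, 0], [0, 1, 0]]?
Eigenvalues solve det(λI - A) = 0.
Characteristic polynomial: λ^3 + 3.4*λ^2 + 13.06*λ + 4.744 = 0.
Factor: (λ + 0.4)(λ^2 + 3*λ + 11.86) = 0.
Roots: -0.4, -1.5 + 3.1j, -1.5 - 3.1j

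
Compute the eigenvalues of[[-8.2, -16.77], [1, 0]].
Eigenvalues solve det(λI - A) = 0.
Characteristic polynomial: λ^2 + 8.2*λ + 16.77 = 0.
Factor: (λ + 4.3)(λ + 3.9) = 0.
Roots: -3.9, -4.3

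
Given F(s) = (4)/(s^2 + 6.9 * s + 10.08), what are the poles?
Set denominator = 0: s^2 + 6.9*s + 10.08 = (s + 2.1)(s + 4.8) = 0 → Poles: -2.1, -4.8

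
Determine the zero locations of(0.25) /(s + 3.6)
Numerator is a nonzero constant (0.25) → Zeros: none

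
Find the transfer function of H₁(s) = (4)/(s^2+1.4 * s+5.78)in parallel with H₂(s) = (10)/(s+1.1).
Parallel: H = H₁ + H₂ = (n₁·d₂ + n₂·d₁)/(d₁·d₂).
n₁·d₂ = 4*s + 4.4. n₂·d₁ = 10*s^2 + 14*s + 57.8. Sum = 10*s^2 + 18*s + 62.2. d₁·d₂ = s^3 + 2.5*s^2 + 7.32*s + 6.358.
H(s) = (10*s^2 + 18*s + 62.2)/(s^3 + 2.5*s^2 + 7.32*s + 6.358)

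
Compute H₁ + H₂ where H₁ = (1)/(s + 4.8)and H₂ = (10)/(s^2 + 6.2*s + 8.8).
Parallel: H = H₁ + H₂ = (n₁·d₂ + n₂·d₁)/(d₁·d₂).
n₁·d₂ = s^2 + 6.2*s + 8.8. n₂·d₁ = 10*s + 48. Sum = s^2 + 16.2*s + 56.8. d₁·d₂ = s^3 + 11*s^2 + 38.56*s + 42.24.
H(s) = (s^2 + 16.2*s + 56.8)/(s^3 + 11*s^2 + 38.56*s + 42.24)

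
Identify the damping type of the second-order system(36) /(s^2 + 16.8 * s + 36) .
Standard form: ωn²/(s²+2ζωn·s+ωn²) gives ωn=6, ζ=1.4.
Overdamped (ζ = 1.4 > 1)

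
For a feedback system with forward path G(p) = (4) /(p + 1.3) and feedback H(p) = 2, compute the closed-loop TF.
Closed-loop T = G/(1+GH).
Numerator: G_num * H_den = 4.
Denominator: G_den * H_den + G_num * H_num = (p + 1.3) + (8) = p + 9.3.
T(p) = (4)/(p + 9.3)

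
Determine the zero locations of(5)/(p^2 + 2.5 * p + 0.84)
Numerator is a nonzero constant (5) → Zeros: none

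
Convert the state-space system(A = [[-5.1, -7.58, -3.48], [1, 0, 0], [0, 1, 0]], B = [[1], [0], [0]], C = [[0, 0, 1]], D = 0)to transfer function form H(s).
H(s) = C(sI - A)⁻¹B + D.
Characteristic polynomial det(sI - A) = s^3 + 5.1*s^2 + 7.58*s + 3.48.
Numerator from C·adj(sI-A)·B + D·det(sI-A) = 1.
H(s) = (1)/(s^3 + 5.1*s^2 + 7.58*s + 3.48)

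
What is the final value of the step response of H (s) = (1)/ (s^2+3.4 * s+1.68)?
FVT: lim_{t→∞} y(t) = lim_{s→0} s*Y(s) where Y(s) = H(s)/s.
= lim_{s→0} H(s) = H(0) = num(0)/den(0) = 1/1.68 = 0.5952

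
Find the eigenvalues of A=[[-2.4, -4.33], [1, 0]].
Eigenvalues solve det(λI - A) = 0.
Characteristic polynomial: λ^2 + 2.4*λ + 4.33 = 0.
Roots: -1.2 + 1.7j, -1.2 - 1.7j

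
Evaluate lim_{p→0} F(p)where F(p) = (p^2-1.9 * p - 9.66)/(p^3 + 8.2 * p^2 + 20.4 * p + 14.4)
DC gain = F(0) = num(0)/den(0) = -9.66/14.4 = -0.6708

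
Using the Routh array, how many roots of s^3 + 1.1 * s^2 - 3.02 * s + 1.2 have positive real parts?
Routh array:
s^3: [1, -3.02]; s^2: [1.1, 1.2]; s^1: [-4.11091]; s^0: [1.2]
First column: [1, 1.1, -4.11091, 1.2]. Sign changes = RHP roots = 2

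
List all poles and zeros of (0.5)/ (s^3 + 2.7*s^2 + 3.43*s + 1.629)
Set denominator = 0: s^3 + 2.7*s^2 + 3.43*s + 1.629 = (s + 0.9)(s^2 + 1.8*s + 1.81) = 0 → Poles: -0.9, -0.9 + 1j, -0.9 - 1j
Numerator is a nonzero constant (0.5) → Zeros: none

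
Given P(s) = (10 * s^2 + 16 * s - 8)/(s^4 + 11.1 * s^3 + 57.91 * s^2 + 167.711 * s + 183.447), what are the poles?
Set denominator = 0: s^4 + 11.1*s^3 + 57.91*s^2 + 167.711*s + 183.447 = (s + 4.5)(s + 2.2)(s^2 + 4.4*s + 18.53) = 0 → Poles: -2.2, -2.2 + 3.7j, -2.2 - 3.7j, -4.5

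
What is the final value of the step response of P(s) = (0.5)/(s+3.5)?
FVT: lim_{t→∞} y(t) = lim_{s→0} s*Y(s) where Y(s) = P(s)/s.
= lim_{s→0} P(s) = P(0) = num(0)/den(0) = 0.5/3.5 = 0.1429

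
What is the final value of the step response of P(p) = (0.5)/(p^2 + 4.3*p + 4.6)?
FVT: lim_{t→∞} y(t) = lim_{p→0} p*Y(p) where Y(p) = P(p)/p.
= lim_{p→0} P(p) = P(0) = num(0)/den(0) = 0.5/4.6 = 0.1087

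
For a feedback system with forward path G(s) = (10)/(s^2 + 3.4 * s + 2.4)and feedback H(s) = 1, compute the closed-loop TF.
Closed-loop T = G/(1+GH).
Numerator: G_num * H_den = 10.
Denominator: G_den * H_den + G_num * H_num = (s^2 + 3.4*s + 2.4) + (10) = s^2 + 3.4*s + 12.4.
T(s) = (10)/(s^2 + 3.4*s + 12.4)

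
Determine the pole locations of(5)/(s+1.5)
Set denominator = 0: s + 1.5 = 0 → Poles: -1.5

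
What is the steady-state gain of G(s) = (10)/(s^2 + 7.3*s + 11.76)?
DC gain = G(0) = num(0)/den(0) = 10/11.76 = 0.8503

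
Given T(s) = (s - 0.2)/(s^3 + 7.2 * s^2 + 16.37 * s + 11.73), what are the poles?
Set denominator = 0: s^3 + 7.2*s^2 + 16.37*s + 11.73 = (s + 3.4)(s + 1.5)(s + 2.3) = 0 → Poles: -1.5, -2.3, -3.4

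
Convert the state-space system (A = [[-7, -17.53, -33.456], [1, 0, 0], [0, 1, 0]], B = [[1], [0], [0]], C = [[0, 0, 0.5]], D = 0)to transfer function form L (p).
L(p) = C(pI - A)⁻¹B + D.
Characteristic polynomial det(pI - A) = p^3 + 7*p^2 + 17.53*p + 33.456.
Numerator from C·adj(pI-A)·B + D·det(pI-A) = 0.5.
L(p) = (0.5)/(p^3 + 7*p^2 + 17.53*p + 33.456)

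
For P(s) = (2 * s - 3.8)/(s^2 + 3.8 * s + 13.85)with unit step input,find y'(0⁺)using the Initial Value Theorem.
IVT: y'(0⁺) = lim_{s→∞} s²·Y(s) = lim_{s→∞} s·P(s).
deg(num) = 1, deg(den) = 2, relative degree = 1, so s·P(s) → (leading num)/(leading den) = 2/1 = 2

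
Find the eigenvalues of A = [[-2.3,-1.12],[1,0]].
Eigenvalues solve det(λI - A) = 0.
Characteristic polynomial: λ^2 + 2.3*λ + 1.12 = 0.
Factor: (λ + 0.7)(λ + 1.6) = 0.
Roots: -0.7, -1.6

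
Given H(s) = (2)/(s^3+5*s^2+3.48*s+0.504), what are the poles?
Set denominator = 0: s^3 + 5*s^2 + 3.48*s + 0.504 = (s + 0.6)(s + 4.2)(s + 0.2) = 0 → Poles: -0.2, -0.6, -4.2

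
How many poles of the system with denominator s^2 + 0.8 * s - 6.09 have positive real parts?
s^2 + 0.8*s - 6.09 = (s - 2.1)(s + 2.9). Poles: -2.9, 2.1. RHP poles (Re>0): 1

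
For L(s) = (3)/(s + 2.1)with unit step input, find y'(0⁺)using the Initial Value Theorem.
IVT: y'(0⁺) = lim_{s→∞} s²·Y(s) = lim_{s→∞} s·L(s).
deg(num) = 0, deg(den) = 1, relative degree = 1, so s·L(s) → (leading num)/(leading den) = 3/1 = 3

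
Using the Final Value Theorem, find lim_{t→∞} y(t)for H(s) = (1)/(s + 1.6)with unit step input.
FVT: lim_{t→∞} y(t) = lim_{s→0} s*Y(s) where Y(s) = H(s)/s.
= lim_{s→0} H(s) = H(0) = num(0)/den(0) = 1/1.6 = 0.625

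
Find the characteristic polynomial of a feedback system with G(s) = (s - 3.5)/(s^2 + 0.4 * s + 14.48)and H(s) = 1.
Characteristic poly = G_den * H_den + G_num * H_num = (s^2 + 0.4*s + 14.48) + (s - 3.5) = s^2 + 1.4*s + 10.98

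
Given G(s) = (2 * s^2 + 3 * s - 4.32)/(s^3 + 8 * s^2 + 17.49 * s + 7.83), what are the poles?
Set denominator = 0: s^3 + 8*s^2 + 17.49*s + 7.83 = (s + 0.6)(s + 2.9)(s + 4.5) = 0 → Poles: -0.6, -2.9, -4.5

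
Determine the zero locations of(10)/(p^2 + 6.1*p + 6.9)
Numerator is a nonzero constant (10) → Zeros: none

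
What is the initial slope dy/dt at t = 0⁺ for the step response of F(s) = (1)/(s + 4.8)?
IVT: y'(0⁺) = lim_{s→∞} s²·Y(s) = lim_{s→∞} s·F(s).
deg(num) = 0, deg(den) = 1, relative degree = 1, so s·F(s) → (leading num)/(leading den) = 1/1 = 1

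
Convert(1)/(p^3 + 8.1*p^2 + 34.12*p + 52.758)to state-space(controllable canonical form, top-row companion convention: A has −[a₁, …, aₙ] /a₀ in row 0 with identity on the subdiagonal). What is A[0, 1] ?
Reachable canonical form for den = p^3 + 8.1*p^2 + 34.12*p + 52.758: top row of A = -[a₁,a₂,...,aₙ]/a₀, ones on the subdiagonal, zeros elsewhere.
A = [[-8.1, -34.12, -52.758], [1, 0, 0], [0, 1, 0]].
A[0,1] = -34.12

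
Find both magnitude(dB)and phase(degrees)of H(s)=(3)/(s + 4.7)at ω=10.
Substitute s = j*10: H(j10) = 0.115489 - 0.24572j.
|H| = 20*log₁₀(sqrt(Re²+Im²)) = -11.32 dB.
∠H = atan2(Im, Re) = -64.83°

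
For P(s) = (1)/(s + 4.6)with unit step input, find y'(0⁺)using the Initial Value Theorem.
IVT: y'(0⁺) = lim_{s→∞} s²·Y(s) = lim_{s→∞} s·P(s).
deg(num) = 0, deg(den) = 1, relative degree = 1, so s·P(s) → (leading num)/(leading den) = 1/1 = 1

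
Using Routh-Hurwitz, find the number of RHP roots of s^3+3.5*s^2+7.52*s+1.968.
Routh array:
s^3: [1, 7.52]; s^2: [3.5, 1.968]; s^1: [6.95771]; s^0: [1.968]
First column: [1, 3.5, 6.95771, 1.968]. Sign changes = RHP roots = 0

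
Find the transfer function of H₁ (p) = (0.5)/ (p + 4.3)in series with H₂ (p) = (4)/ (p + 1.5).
Series: H = H₁ · H₂ = (n₁·n₂)/(d₁·d₂).
Num: n₁·n₂ = 2. Den: d₁·d₂ = p^2 + 5.8*p + 6.45.
H(p) = (2)/(p^2 + 5.8*p + 6.45)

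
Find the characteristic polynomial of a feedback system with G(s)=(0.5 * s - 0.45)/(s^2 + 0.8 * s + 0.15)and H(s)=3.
Characteristic poly = G_den * H_den + G_num * H_num = (s^2 + 0.8*s + 0.15) + (1.5*s - 1.35) = s^2 + 2.3*s - 1.2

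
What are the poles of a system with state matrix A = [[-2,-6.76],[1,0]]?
Eigenvalues solve det(λI - A) = 0.
Characteristic polynomial: λ^2 + 2*λ + 6.76 = 0.
Roots: -1 + 2.4j, -1 - 2.4j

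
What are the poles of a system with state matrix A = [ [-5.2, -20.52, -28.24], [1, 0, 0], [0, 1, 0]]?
Eigenvalues solve det(λI - A) = 0.
Characteristic polynomial: λ^3 + 5.2*λ^2 + 20.52*λ + 28.24 = 0.
Factor: (λ + 2)(λ^2 + 3.2*λ + 14.12) = 0.
Roots: -1.6 + 3.4j, -1.6 - 3.4j, -2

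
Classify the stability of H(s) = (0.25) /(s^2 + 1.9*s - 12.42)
Denominator: s^2 + 1.9*s - 12.42 = (s - 2.7)(s + 4.6). Poles: -4.6, 2.7. Unstable (1 pole(s) in RHP)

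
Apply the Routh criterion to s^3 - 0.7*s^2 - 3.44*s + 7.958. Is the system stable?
Routh array:
s^3: [1, -3.44]; s^2: [-0.7, 7.958]; s^1: [7.92857]; s^0: [7.958]
First column: [1, -0.7, 7.92857, 7.958]. Sign changes = 2.
No, unstable (2 RHP root(s))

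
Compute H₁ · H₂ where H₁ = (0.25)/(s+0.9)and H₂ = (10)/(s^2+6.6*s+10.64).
Series: H = H₁ · H₂ = (n₁·n₂)/(d₁·d₂).
Num: n₁·n₂ = 2.5. Den: d₁·d₂ = s^3 + 7.5*s^2 + 16.58*s + 9.576.
H(s) = (2.5)/(s^3 + 7.5*s^2 + 16.58*s + 9.576)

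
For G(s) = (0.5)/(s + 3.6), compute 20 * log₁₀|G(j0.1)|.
Substitute s = j*0.1: G(j0.1) = 0.138782 - 0.00385505j.
|G(j0.1)| = sqrt(Re² + Im²) = 0.1388.
20*log₁₀(0.1388) = -17.15 dB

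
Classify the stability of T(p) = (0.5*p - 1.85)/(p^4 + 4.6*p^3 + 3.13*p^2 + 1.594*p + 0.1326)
Denominator: p^4 + 4.6*p^3 + 3.13*p^2 + 1.594*p + 0.1326 = (p + 0.1)(p + 3.9)(p^2 + 0.6*p + 0.34). Poles: -0.1, -0.3 + 0.5j, -0.3 - 0.5j, -3.9. Stable (all poles in LHP)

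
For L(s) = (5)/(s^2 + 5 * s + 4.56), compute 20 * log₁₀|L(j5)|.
Substitute s = j*5: L(j5) = -0.098006 - 0.11987j.
|L(j5)| = sqrt(Re² + Im²) = 0.1548.
20*log₁₀(0.1548) = -16.20 dB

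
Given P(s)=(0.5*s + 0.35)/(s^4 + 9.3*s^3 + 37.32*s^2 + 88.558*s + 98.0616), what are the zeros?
Set numerator = 0: 0.5*s + 0.35 = 0 → Zeros: -0.7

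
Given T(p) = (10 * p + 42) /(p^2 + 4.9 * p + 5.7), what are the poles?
Set denominator = 0: p^2 + 4.9*p + 5.7 = (p + 1.9)(p + 3) = 0 → Poles: -1.9, -3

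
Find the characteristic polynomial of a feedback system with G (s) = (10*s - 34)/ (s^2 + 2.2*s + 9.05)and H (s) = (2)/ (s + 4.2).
Characteristic poly = G_den * H_den + G_num * H_num = (s^3 + 6.4*s^2 + 18.29*s + 38.01) + (20*s - 68) = s^3 + 6.4*s^2 + 38.29*s - 29.99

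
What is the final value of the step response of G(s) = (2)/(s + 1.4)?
FVT: lim_{t→∞} y(t) = lim_{s→0} s*Y(s) where Y(s) = G(s)/s.
= lim_{s→0} G(s) = G(0) = num(0)/den(0) = 2/1.4 = 1.429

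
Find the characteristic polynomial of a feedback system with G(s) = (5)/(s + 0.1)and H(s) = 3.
Characteristic poly = G_den * H_den + G_num * H_num = (s + 0.1) + (15) = s + 15.1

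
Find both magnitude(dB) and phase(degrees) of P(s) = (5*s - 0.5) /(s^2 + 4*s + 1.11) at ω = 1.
Substitute s = j*1: P(j1) = 1.24562 + 0.159255j.
|P| = 20*log₁₀(sqrt(Re²+Im²)) = 1.98 dB.
∠P = atan2(Im, Re) = 7.29°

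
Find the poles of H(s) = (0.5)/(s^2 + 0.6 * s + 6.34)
Set denominator = 0: s^2 + 0.6*s + 6.34 = 0 → Poles: -0.3 + 2.5j, -0.3 - 2.5j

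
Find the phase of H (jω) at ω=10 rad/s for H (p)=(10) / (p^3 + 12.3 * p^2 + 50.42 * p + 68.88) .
Substitute p = j*10: H(j10) = -0.00728424 + 0.00311038j.
∠H(j10) = atan2(Im, Re) = atan2(0.00311038, -0.00728424) = 156.88° (principal value).
Summing the individual angle contributions Σ∠(j10 − zᵢ) − Σ∠(j10 − pₖ) over the 0 zero(s) and 3 pole(s), each followed continuously from ω = 0 (DC phase referenced to (−180°, 180°]), gives -203.12°, i.e. the principal value - 360°. Continuous Bode phase = -203.12°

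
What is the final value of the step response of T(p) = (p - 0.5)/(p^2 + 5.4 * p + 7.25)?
FVT: lim_{t→∞} y(t) = lim_{p→0} p*Y(p) where Y(p) = T(p)/p.
= lim_{p→0} T(p) = T(0) = num(0)/den(0) = -0.5/7.25 = -0.06897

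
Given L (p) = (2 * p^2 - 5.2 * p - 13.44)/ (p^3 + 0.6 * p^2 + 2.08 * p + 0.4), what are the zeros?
Set numerator = 0: 2*p^2 - 5.2*p - 13.44 = 2*(p + 1.6)(p - 4.2) = 0 → Zeros: -1.6, 4.2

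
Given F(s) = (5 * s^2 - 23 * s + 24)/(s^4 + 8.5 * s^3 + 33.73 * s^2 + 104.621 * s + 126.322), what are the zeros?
Set numerator = 0: 5*s^2 - 23*s + 24 = 5*(s - 1.6)(s - 3) = 0 → Zeros: 1.6, 3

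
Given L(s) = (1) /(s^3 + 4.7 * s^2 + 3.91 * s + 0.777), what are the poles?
Set denominator = 0: s^3 + 4.7*s^2 + 3.91*s + 0.777 = (s + 0.7)(s + 3.7)(s + 0.3) = 0 → Poles: -0.3, -0.7, -3.7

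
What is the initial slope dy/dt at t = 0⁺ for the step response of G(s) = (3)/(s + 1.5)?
IVT: y'(0⁺) = lim_{s→∞} s²·Y(s) = lim_{s→∞} s·G(s).
deg(num) = 0, deg(den) = 1, relative degree = 1, so s·G(s) → (leading num)/(leading den) = 3/1 = 3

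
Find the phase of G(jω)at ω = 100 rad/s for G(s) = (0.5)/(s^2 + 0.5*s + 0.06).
Substitute s = j*100: G(j100) = -4.99991e-05 - 2.49997e-07j.
∠G(j100) = atan2(Im, Re) = atan2(-2.49997e-07, -4.99991e-05) = -179.71°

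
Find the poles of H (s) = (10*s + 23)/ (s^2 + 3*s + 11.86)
Set denominator = 0: s^2 + 3*s + 11.86 = 0 → Poles: -1.5 + 3.1j, -1.5 - 3.1j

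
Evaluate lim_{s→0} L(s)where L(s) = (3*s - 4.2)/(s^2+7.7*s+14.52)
DC gain = L(0) = num(0)/den(0) = -4.2/14.52 = -0.2893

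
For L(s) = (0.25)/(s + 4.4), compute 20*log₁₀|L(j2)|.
Substitute s = j*2: L(j2) = 0.047089 - 0.0214041j.
|L(j2)| = sqrt(Re² + Im²) = 0.05173.
20*log₁₀(0.05173) = -25.73 dB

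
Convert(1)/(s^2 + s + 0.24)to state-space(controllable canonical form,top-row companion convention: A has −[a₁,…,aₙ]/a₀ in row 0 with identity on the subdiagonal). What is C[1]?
Reachable canonical form: C = numerator coefficients (right-aligned, zero-padded to length n).
num = 1, C = [[0, 1]].
C[1] = 1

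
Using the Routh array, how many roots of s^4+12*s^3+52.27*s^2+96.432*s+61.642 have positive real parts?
Routh array:
s^4: [1, 52.27, 61.642]; s^3: [12, 96.432]; s^2: [44.234, 61.642]; s^1: [79.7095]; s^0: [61.642]
First column: [1, 12, 44.234, 79.7095, 61.642]. Sign changes = RHP roots = 0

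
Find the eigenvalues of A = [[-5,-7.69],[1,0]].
Eigenvalues solve det(λI - A) = 0.
Characteristic polynomial: λ^2 + 5*λ + 7.69 = 0.
Roots: -2.5 + 1.2j, -2.5 - 1.2j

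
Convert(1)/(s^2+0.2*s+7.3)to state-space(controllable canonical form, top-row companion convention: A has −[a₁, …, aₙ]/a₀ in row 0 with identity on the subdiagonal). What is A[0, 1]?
Reachable canonical form for den = s^2 + 0.2*s + 7.3: top row of A = -[a₁,a₂,...,aₙ]/a₀, ones on the subdiagonal, zeros elsewhere.
A = [[-0.2, -7.3], [1, 0]].
A[0,1] = -7.3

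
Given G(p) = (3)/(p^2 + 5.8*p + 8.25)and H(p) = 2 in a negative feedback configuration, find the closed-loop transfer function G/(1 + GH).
Closed-loop T = G/(1+GH).
Numerator: G_num * H_den = 3.
Denominator: G_den * H_den + G_num * H_num = (p^2 + 5.8*p + 8.25) + (6) = p^2 + 5.8*p + 14.25.
T(p) = (3)/(p^2 + 5.8*p + 14.25)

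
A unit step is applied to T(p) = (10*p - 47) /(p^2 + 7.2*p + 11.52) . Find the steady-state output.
FVT: lim_{t→∞} y(t) = lim_{p→0} p*Y(p) where Y(p) = T(p)/p.
= lim_{p→0} T(p) = T(0) = num(0)/den(0) = -47/11.52 = -4.08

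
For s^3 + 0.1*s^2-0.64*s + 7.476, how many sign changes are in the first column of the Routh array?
Routh array:
s^3: [1, -0.64]; s^2: [0.1, 7.476]; s^1: [-75.4]; s^0: [7.476]
First column: [1, 0.1, -75.4, 7.476]. Sign changes = 2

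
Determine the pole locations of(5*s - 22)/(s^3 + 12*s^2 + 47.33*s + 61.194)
Set denominator = 0: s^3 + 12*s^2 + 47.33*s + 61.194 = (s + 4.7)(s + 3.1)(s + 4.2) = 0 → Poles: -3.1, -4.2, -4.7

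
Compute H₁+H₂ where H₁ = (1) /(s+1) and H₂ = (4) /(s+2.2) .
Parallel: H = H₁ + H₂ = (n₁·d₂ + n₂·d₁)/(d₁·d₂).
n₁·d₂ = s + 2.2. n₂·d₁ = 4*s + 4. Sum = 5*s + 6.2. d₁·d₂ = s^2 + 3.2*s + 2.2.
H(s) = (5*s + 6.2)/(s^2 + 3.2*s + 2.2)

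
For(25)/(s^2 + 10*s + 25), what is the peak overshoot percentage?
Standard form: ωn²/(s²+2ζωn·s+ωn²) → ωn = 5, ζ = 1.
ζ ≥ 1, so the response is non-oscillatory: peak overshoot = 0%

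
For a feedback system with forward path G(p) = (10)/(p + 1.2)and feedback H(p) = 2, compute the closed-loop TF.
Closed-loop T = G/(1+GH).
Numerator: G_num * H_den = 10.
Denominator: G_den * H_den + G_num * H_num = (p + 1.2) + (20) = p + 21.2.
T(p) = (10)/(p + 21.2)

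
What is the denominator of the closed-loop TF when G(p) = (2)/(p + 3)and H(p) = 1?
Characteristic poly = G_den * H_den + G_num * H_num = (p + 3) + (2) = p + 5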